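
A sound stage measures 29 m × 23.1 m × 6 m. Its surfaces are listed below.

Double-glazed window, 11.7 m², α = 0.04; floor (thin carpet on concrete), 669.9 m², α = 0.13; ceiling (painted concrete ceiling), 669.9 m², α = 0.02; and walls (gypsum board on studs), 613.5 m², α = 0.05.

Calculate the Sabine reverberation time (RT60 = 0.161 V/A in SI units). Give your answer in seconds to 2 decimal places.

4.92 seconds

Total absorption A = 11.7×0.04 + 669.9×0.13 + 669.9×0.02 + 613.5×0.05
  = 0.468 + 87.087 + 13.398 + 30.675 = 131.628 m² sabins.
Volume V = 29 × 23.1 × 6 = 4019.4 m³.
T = 0.161 V/A = 0.161·4019.4/131.628 = 4.92 s.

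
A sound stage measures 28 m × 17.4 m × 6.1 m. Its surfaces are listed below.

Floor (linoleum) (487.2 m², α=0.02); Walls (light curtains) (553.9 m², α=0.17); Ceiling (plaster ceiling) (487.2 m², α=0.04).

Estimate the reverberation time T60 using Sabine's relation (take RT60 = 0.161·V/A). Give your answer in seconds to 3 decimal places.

A = Σ Sᵢαᵢ = 487.2·0.02 + 553.9·0.17 + 487.2·0.04 = 123.395 sabins.
Volume V = 28 × 17.4 × 6.1 = 2971.92 m³.
T = 0.161 V/A = 0.161·2971.92/123.395 = 3.878 s.

3.878 sec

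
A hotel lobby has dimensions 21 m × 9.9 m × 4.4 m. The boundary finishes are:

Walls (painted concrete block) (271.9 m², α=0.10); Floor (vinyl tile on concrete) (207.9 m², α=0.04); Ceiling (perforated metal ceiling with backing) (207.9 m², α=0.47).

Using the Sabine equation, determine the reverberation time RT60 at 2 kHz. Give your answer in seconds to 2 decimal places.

1.11 sec

Total absorption A = 271.9·0.10 + 207.9·0.04 + 207.9·0.47
  = 27.190 + 8.316 + 97.713 = 133.219 m² sabins.
Room volume: 914.76 m³.
RT60 = 0.161 · V / A = 0.161 × 914.76 / 133.219 = 1.11 s.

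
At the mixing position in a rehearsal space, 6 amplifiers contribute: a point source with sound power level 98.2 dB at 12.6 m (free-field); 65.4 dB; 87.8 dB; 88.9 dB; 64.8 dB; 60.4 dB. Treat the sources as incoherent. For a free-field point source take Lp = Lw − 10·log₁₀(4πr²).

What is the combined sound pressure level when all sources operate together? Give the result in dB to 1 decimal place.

Source at 12.6 m: Lp = 98.2 − 10·log₁₀(4π·12.6²) = 98.2 − 10·log₁₀(1995.037) = 65.2 dB.
Σ 10^(Lᵢ/10) = 1.39e+09.
L_total = 10·log₁₀(1.39e+09) = 91.4 dB.

91.4 dB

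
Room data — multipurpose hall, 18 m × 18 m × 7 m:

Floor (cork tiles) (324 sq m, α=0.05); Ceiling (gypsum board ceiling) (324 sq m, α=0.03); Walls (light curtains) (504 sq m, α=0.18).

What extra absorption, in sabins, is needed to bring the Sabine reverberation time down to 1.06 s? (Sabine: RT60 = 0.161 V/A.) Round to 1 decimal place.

A₁ = Σ Sᵢαᵢ = 324*0.05 + 324*0.03 + 504*0.18 = 116.640 sabins.
For T = 1.06 s, need A₂ = 0.161·V/T = 0.161·2268/1.06 = 344.479 sabins.
ΔA = A₂ − A₁ = 344.479 − 116.640 = 227.8 sabins.

227.8 sabins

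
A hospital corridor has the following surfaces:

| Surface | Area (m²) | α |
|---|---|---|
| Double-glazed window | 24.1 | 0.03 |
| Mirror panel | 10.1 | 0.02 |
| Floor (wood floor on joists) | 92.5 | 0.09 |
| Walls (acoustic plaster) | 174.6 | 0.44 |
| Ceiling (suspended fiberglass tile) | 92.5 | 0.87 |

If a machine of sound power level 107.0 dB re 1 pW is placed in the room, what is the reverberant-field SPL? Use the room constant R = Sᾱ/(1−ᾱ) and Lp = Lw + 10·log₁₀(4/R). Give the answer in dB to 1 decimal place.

Σ(Sᵢαᵢ) = 24.1·0.03 + 10.1·0.02 + 92.5·0.09 + 174.6·0.44 + 92.5·0.87 = 166.549; total area S = 393.8 m².
ᾱ = 166.549/393.8 = 0.4229; R = Sᾱ/(1−ᾱ) = 166.549/(1−0.4229) = 288.596 m².
Lp = 107.0 + 10·log₁₀(4/288.596) = 107.0 + (-18.58) = 88.4 dB.

88.4 dB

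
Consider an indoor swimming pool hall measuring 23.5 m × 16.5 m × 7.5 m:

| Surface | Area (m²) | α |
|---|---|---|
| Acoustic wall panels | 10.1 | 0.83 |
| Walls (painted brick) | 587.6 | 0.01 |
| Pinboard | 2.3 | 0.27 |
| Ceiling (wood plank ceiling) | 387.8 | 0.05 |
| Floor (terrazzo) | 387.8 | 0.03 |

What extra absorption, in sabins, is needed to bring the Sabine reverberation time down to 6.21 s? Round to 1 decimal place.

A₁ = Σ Sᵢαᵢ = 10.1·0.83 + 587.6·0.01 + 2.3·0.27 + 387.8·0.05 + 387.8·0.03 = 45.904 sabins.
For T = 6.21 s, need A₂ = 0.161·V/T = 0.161·2908.125/6.21 = 75.396 sabins.
Shortfall: 75.396 − 45.904 = 29.5 sabins.

29.5 sabins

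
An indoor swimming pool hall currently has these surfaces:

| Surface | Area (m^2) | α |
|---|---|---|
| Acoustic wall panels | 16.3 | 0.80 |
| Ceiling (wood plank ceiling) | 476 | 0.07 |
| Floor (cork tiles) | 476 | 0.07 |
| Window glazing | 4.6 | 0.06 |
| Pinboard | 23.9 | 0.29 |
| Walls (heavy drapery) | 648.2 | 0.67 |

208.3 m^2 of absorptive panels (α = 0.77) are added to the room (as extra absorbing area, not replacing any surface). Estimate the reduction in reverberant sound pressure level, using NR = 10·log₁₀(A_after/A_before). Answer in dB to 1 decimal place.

Total absorption A_before = 16.3*0.80 + 476*0.07 + 476*0.07 + 4.6*0.06 + 23.9*0.29 + 648.2*0.67
  = 13.040 + 33.320 + 33.320 + 0.276 + 6.931 + 434.294 = 521.181 m^2 sabins.
Treatment contributes 208.3·0.77 = 160.391 sabins.
A_after = 521.181 + 160.391 = 681.572 sabins.
Reduction = 10 log₁₀(A_after/A_before) = 10 log₁₀(1.3077) = 1.2 dB.

1.2 dB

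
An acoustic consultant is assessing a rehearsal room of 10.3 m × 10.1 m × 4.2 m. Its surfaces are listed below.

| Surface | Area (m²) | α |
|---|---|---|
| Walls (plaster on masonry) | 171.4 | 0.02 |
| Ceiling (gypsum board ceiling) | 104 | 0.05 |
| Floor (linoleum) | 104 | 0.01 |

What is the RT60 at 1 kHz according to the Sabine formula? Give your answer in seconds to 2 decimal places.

7.28 seconds

Equivalent absorption area: A = 171.4*0.02 + 104*0.05 + 104*0.01 = 9.668 m².
Room volume: 436.926 m³.
Sabine: RT60 = 0.161 × 436.926 / 9.668 = 7.28 s.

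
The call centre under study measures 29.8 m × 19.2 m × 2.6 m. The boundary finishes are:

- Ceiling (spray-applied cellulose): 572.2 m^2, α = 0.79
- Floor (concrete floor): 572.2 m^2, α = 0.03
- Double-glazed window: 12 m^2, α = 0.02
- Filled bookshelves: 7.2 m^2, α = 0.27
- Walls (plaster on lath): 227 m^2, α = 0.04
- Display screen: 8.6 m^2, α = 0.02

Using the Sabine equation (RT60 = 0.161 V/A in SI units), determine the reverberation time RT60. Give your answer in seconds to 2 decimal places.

0.50 seconds

Summing Sᵢαᵢ: 452.038 + 17.166 + 0.240 + 1.944 + 9.080 + 0.172 → A = 480.640 sabins.
Room volume: 1487.616 m³.
T = 0.161 V/A = 0.161·1487.616/480.640 = 0.50 s.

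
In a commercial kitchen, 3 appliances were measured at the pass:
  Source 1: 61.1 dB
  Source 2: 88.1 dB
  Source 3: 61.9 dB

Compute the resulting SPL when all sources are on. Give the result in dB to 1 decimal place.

88.1 dB

Σ 10^(Lᵢ/10) = 6.485e+08.
L_total = 10·log₁₀(6.485e+08) = 88.1 dB.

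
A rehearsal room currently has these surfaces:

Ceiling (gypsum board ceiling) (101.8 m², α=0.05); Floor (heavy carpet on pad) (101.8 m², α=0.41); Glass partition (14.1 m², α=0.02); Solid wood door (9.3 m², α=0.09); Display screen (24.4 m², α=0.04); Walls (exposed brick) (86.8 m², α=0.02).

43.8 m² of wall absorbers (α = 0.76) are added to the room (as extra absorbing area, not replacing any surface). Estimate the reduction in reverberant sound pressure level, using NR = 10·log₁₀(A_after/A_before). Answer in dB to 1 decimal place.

Total absorption A_before = 101.8·0.05 + 101.8·0.41 + 14.1·0.02 + 9.3·0.09 + 24.4·0.04 + 86.8·0.02
  = 5.090 + 41.738 + 0.282 + 0.837 + 0.976 + 1.736 = 50.659 m² sabins.
Added absorption = 43.8 × 0.76 = 33.288 sabins.
New total A_after = 83.947 sabins.
NR = 10·log₁₀(83.947/50.659) = 2.2 dB.

2.2 dB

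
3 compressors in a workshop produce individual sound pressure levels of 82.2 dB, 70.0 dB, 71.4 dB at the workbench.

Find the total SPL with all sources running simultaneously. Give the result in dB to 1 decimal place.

82.8 dB

Sum in the linear (power) domain: Σ 10^(Lᵢ/10) = 10^(82.2/10) + 10^(70.0/10) + 10^(71.4/10) = 1.898e+08.
Combined level = 10 log₁₀(1.898e+08) = 82.8 dB.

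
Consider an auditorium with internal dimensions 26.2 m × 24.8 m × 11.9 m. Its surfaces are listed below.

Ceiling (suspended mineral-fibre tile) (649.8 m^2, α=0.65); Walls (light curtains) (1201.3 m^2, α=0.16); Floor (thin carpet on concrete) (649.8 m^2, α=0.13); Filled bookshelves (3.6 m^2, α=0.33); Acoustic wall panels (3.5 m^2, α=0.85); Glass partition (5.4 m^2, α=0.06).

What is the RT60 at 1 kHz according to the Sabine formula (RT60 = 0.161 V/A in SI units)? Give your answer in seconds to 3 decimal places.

1.769 s

Total absorption A = 649.8×0.65 + 1201.3×0.16 + 649.8×0.13 + 3.6×0.33 + 3.5×0.85 + 5.4×0.06
  = 422.370 + 192.208 + 84.474 + 1.188 + 2.975 + 0.324 = 703.539 m^2 sabins.
V = 26.2·24.8·11.9 = 7732.144 m³.
Sabine: RT60 = 0.161 × 7732.144 / 703.539 = 1.769 s.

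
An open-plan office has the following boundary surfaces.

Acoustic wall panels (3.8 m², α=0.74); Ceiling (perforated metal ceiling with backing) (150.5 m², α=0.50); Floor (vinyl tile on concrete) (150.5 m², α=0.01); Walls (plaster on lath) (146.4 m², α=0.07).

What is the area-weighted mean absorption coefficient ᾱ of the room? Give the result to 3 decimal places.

S = Σ Sᵢ = 3.8 + 150.5 + 150.5 + 146.4 = 451.2 m².
Weighted sum Σ Sα = 89.815.
ᾱ = 89.815 / 451.2 = 0.199.

0.199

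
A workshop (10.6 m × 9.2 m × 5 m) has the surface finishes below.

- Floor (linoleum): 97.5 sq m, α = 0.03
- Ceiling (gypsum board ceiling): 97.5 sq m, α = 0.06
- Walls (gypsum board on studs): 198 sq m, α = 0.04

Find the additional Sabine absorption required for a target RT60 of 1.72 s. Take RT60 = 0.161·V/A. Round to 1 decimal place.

Summing Sᵢαᵢ: 2.925 + 5.850 + 7.920 → A₁ = 16.695 sabins.
For T = 1.72 s, need A₂ = 0.161·V/T = 0.161·487.6/1.72 = 45.642 sabins.
Shortfall: 45.642 − 16.695 = 28.9 sabins.

28.9 sabins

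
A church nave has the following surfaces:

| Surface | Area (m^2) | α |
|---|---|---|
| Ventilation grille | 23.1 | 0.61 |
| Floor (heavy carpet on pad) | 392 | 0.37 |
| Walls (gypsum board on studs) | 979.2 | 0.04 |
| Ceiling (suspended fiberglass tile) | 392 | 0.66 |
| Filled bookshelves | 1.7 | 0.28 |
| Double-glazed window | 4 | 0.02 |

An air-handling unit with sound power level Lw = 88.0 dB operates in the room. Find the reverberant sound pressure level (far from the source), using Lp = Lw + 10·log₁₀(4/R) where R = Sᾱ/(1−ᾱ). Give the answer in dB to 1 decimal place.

66.1 dB

A = 457.575 sabins; S = 1792.0 m^2.
ᾱ = 457.575/1792.0 = 0.2553; R = Sᾱ/(1−ᾱ) = 457.575/(1−0.2553) = 614.442 m^2.
Lp = 88.0 + 10·log₁₀(4/614.442) = 88.0 + (-21.86) = 66.1 dB.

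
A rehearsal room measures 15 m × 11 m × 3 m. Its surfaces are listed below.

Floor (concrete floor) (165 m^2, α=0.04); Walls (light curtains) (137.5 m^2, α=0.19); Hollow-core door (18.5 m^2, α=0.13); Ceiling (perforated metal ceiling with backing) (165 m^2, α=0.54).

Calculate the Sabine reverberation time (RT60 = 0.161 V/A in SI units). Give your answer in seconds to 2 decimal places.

Equivalent absorption area: A = 165·0.04 + 137.5·0.19 + 18.5·0.13 + 165·0.54 = 124.230 m^2.
Room volume: 495 m³.
RT60 = 0.161 · V / A = 0.161 × 495 / 124.230 = 0.64 s.

0.64 sec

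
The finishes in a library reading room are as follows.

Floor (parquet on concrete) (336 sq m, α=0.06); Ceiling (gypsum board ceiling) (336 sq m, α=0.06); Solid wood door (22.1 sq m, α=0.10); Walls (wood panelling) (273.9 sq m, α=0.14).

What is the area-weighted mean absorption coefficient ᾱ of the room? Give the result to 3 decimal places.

0.084

S = Σ Sᵢ = 336 + 336 + 22.1 + 273.9 = 968.0 sq m.
Σ(Sᵢαᵢ) = 336×0.06 + 336×0.06 + 22.1×0.10 + 273.9×0.14 = 80.876.
ᾱ = 80.876 / 968.0 = 0.084.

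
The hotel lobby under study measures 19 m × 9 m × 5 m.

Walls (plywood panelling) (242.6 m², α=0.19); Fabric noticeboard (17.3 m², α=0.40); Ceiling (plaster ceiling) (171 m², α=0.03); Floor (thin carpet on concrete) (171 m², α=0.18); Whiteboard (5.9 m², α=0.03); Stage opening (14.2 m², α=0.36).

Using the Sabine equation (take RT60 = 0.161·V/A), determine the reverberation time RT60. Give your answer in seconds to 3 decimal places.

A = Σ Sᵢαᵢ = 242.6×0.19 + 17.3×0.40 + 171×0.03 + 171×0.18 + 5.9×0.03 + 14.2×0.36 = 94.213 sabins.
V = 19·9·5 = 855 m³.
T = 0.161 V/A = 0.161·855/94.213 = 1.461 s.

1.461 seconds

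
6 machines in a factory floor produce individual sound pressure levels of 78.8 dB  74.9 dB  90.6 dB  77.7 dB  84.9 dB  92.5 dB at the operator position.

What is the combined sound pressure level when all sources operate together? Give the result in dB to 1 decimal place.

Converting to relative power and adding: 10^(78.8/10) + 10^(74.9/10) + 10^(90.6/10) + 10^(77.7/10) + 10^(84.9/10) + 10^(92.5/10) = 3.401e+09.
Back to dB: 10·log₁₀ Σ = 95.3 dB.

95.3 dB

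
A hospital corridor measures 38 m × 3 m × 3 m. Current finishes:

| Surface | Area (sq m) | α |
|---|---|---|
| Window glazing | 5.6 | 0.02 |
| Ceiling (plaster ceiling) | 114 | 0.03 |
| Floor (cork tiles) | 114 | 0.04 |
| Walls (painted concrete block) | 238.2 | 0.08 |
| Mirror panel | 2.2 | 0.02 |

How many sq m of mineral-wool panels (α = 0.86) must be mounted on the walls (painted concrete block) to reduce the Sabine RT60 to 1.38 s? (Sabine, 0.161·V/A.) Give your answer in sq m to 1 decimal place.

16.3

Total absorption A₁ = 5.6*0.02 + 114*0.03 + 114*0.04 + 238.2*0.08 + 2.2*0.02
  = 0.112 + 3.420 + 4.560 + 19.056 + 0.044 = 27.192 sq m sabins.
Required A₂ = 0.161·342/1.38 = 39.900 sabins.
Absorption to add: 39.900 − 27.192 = 12.708 sabins.
Net gain per sq m: Δα = 0.86 − 0.08 = 0.78.
Area = ΔA/Δα = 12.708/0.78 = 16.3 sq m.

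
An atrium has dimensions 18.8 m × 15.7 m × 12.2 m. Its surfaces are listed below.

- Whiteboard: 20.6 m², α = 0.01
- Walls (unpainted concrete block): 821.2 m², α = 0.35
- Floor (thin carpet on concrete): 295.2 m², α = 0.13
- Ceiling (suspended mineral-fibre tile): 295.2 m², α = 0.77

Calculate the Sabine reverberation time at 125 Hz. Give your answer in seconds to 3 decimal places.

1.048 s

Summing Sᵢαᵢ: 0.206 + 287.420 + 38.376 + 227.304 → A = 553.306 sabins.
Room volume: 3600.952 m³.
T = 0.161 V/A = 0.161·3600.952/553.306 = 1.048 s.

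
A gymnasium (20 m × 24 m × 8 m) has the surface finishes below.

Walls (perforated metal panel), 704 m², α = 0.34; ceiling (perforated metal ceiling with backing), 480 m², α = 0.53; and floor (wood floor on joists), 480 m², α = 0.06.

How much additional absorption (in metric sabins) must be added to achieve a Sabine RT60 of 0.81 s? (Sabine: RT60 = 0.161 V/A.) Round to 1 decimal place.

Total absorption A₁ = 704*0.34 + 480*0.53 + 480*0.06
  = 239.360 + 254.400 + 28.800 = 522.560 m² sabins.
Target A₂ = 0.161·3840/0.81 = 763.259 sabins (V = 3840 m³).
Additional absorption ΔA = 763.259 − 522.560 = 240.7 sabins.

240.7 sabins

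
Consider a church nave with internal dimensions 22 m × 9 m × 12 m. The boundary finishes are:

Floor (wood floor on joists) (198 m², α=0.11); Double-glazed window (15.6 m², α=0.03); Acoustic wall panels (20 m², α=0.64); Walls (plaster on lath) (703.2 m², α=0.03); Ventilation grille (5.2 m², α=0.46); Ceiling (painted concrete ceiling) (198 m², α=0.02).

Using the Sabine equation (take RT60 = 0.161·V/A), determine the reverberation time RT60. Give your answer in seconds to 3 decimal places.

Total absorption A = 198·0.11 + 15.6·0.03 + 20·0.64 + 703.2·0.03 + 5.2·0.46 + 198·0.02
  = 21.780 + 0.468 + 12.800 + 21.096 + 2.392 + 3.960 = 62.496 m² sabins.
Volume V = 22 × 9 × 12 = 2376 m³.
T = 0.161 V/A = 0.161·2376/62.496 = 6.121 s.

6.121 seconds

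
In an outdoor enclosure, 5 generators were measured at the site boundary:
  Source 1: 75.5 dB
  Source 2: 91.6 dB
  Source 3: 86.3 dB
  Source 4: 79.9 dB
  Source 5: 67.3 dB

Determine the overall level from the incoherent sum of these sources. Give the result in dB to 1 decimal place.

Sum in the linear (power) domain: Σ 10^(Lᵢ/10) = 10^(75.5/10) + 10^(91.6/10) + 10^(86.3/10) + 10^(79.9/10) + 10^(67.3/10) = 2.011e+09.
Combined level = 10 log₁₀(2.011e+09) = 93.0 dB.

93.0 dB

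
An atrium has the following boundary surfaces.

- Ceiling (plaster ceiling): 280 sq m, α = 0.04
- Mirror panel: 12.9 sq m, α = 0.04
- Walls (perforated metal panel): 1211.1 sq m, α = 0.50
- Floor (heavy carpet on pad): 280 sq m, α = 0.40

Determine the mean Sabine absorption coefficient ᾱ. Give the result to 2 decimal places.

0.41

S = Σ Sᵢ = 280 + 12.9 + 1211.1 + 280 = 1784.0 sq m.
A = 280·0.04 + 12.9·0.04 + 1211.1·0.50 + 280·0.40 = 729.266 sabins.
ᾱ = A/S = 0.41.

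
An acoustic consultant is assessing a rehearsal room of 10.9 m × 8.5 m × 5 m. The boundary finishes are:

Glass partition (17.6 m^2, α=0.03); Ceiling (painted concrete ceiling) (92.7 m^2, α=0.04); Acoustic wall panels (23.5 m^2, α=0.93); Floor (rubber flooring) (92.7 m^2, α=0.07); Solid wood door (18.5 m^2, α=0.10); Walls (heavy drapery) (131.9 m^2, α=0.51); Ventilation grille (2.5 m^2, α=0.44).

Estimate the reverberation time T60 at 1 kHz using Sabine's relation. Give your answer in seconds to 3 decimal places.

A = Σ Sᵢαᵢ = 17.6·0.03 + 92.7·0.04 + 23.5·0.93 + 92.7·0.07 + 18.5·0.10 + 131.9·0.51 + 2.5·0.44 = 102.799 sabins.
V = 10.9·8.5·5 = 463.25 m³.
RT60 = 0.161 · V / A = 0.161 × 463.25 / 102.799 = 0.726 s.

0.726 sec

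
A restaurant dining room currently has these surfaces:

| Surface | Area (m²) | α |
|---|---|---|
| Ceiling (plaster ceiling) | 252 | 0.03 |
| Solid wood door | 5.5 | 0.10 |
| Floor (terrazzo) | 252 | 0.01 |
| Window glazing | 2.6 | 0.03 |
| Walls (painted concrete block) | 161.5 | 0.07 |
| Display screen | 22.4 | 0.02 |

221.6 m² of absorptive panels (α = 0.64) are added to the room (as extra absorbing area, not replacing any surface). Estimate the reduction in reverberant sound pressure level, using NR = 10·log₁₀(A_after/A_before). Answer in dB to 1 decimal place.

Summing Sᵢαᵢ: 7.560 + 0.550 + 2.520 + 0.078 + 11.305 + 0.448 → A_before = 22.461 sabins.
Added absorption = 221.6 × 0.64 = 141.824 sabins.
New total A_after = 164.285 sabins.
NR = 10·log₁₀(164.285/22.461) = 8.6 dB.

8.6 dB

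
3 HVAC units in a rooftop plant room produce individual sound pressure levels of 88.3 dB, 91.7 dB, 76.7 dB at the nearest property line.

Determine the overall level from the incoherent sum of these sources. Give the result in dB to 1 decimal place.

93.4 dB

Σ 10^(Lᵢ/10) = 2.202e+09.
Back to dB: 10·log₁₀ Σ = 93.4 dB.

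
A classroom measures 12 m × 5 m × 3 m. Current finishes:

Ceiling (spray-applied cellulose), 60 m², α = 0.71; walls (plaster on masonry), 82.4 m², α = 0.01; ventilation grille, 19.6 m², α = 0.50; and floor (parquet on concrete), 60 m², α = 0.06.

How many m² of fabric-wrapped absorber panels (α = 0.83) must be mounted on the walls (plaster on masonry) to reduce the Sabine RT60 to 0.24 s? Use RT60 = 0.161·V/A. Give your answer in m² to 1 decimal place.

A₁ = Σ Sᵢαᵢ = 60*0.71 + 82.4*0.01 + 19.6*0.50 + 60*0.06 = 56.824 sabins.
Required A₂ = 0.161·180/0.24 = 120.750 sabins.
ΔA needed = 120.750 − 56.824 = 63.926 sabins.
Net gain per m²: Δα = 0.83 − 0.01 = 0.82.
Panel area = 63.926 / 0.82 = 78.0 m².

78.0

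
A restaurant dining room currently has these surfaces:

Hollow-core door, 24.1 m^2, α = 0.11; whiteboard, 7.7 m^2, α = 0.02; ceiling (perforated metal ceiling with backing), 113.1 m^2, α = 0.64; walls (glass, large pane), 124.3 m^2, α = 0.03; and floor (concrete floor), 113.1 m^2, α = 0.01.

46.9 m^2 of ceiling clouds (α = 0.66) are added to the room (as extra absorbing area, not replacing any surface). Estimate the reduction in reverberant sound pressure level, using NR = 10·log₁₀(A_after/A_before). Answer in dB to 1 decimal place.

1.4 dB

Total absorption A_before = 24.1×0.11 + 7.7×0.02 + 113.1×0.64 + 124.3×0.03 + 113.1×0.01
  = 2.651 + 0.154 + 72.384 + 3.729 + 1.131 = 80.049 m^2 sabins.
Added absorption = 46.9 × 0.66 = 30.954 sabins.
A_after = 80.049 + 30.954 = 111.003 sabins.
Reduction = 10 log₁₀(A_after/A_before) = 10 log₁₀(1.3867) = 1.4 dB.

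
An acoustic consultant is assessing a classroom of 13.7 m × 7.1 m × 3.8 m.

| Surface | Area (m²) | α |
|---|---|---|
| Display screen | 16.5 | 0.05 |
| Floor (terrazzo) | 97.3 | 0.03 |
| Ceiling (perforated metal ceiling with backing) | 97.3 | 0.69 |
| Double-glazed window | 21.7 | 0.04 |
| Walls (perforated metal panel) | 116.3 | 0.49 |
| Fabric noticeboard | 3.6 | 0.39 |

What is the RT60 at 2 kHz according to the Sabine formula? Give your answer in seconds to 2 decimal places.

Equivalent absorption area: A = 16.5*0.05 + 97.3*0.03 + 97.3*0.69 + 21.7*0.04 + 116.3*0.49 + 3.6*0.39 = 130.140 m².
Room volume: 369.626 m³.
RT60 = 0.161 · V / A = 0.161 × 369.626 / 130.140 = 0.46 s.

0.46 s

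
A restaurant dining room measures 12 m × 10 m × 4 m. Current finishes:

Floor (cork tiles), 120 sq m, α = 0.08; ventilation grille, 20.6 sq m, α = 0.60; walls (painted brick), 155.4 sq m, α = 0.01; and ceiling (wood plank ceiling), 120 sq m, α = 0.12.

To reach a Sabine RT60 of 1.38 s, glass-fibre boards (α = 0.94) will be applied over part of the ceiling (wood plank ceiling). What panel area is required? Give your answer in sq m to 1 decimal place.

22.1

A₁ = Σ Sᵢαᵢ = 120×0.08 + 20.6×0.60 + 155.4×0.01 + 120×0.12 = 37.914 sabins.
V = 480 m³. Target absorption A₂ = 0.161 × 480 / 1.38 = 56.000 sabins.
Absorption to add: 56.000 − 37.914 = 18.086 sabins.
Each sq m of panel replacing the ceiling (wood plank ceiling) adds (0.94 − 0.12) = 0.82 sabins.
Panel area = 18.086 / 0.82 = 22.1 sq m.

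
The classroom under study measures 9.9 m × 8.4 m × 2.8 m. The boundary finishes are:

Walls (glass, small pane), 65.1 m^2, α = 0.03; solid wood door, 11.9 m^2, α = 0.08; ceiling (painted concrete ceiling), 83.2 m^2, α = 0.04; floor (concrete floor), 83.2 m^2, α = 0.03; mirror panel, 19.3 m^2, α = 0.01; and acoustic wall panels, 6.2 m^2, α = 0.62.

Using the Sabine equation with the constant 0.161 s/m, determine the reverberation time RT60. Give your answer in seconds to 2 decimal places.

2.94 s

Summing Sᵢαᵢ: 1.953 + 0.952 + 3.328 + 2.496 + 0.193 + 3.844 → A = 12.766 sabins.
Volume V = 9.9 × 8.4 × 2.8 = 232.848 m³.
Sabine: RT60 = 0.161 × 232.848 / 12.766 = 2.94 s.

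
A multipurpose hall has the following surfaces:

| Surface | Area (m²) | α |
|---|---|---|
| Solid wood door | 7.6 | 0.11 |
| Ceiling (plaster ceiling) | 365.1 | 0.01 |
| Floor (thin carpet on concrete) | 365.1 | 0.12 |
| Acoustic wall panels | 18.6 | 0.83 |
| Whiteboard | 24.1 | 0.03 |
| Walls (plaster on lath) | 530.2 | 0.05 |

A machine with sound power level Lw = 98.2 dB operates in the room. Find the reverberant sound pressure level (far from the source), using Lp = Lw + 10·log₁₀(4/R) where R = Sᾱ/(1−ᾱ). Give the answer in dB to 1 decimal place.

A = 90.970 sabins; S = 1310.7 m².
ᾱ = 0.0694, so room constant R = A/(1−ᾱ) = 97.754 m².
Lp = Lw + 10 log₁₀(4/R) = 98.2 -13.88 = 84.3 dB.

84.3 dB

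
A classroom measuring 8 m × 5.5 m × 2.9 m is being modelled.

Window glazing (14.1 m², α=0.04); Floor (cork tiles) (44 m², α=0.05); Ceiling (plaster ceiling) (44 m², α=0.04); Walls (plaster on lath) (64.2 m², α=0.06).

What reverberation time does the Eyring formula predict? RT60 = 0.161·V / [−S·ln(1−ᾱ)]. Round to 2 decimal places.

2.39 s

S = Σ Sᵢ = 166.3 m².
Absorption A = 14.1·0.04 + 44·0.05 + 44·0.04 + 64.2·0.06 = 8.376 sabins.
Mean coefficient ᾱ = A/S = 0.0504.
Eyring denominator: −S ln(1−ᾱ) = 8.600.
V = 8 × 5.5 × 2.9 = 127.6 m³.
RT60 = 0.161 × 127.6 / 8.600 = 2.39 s.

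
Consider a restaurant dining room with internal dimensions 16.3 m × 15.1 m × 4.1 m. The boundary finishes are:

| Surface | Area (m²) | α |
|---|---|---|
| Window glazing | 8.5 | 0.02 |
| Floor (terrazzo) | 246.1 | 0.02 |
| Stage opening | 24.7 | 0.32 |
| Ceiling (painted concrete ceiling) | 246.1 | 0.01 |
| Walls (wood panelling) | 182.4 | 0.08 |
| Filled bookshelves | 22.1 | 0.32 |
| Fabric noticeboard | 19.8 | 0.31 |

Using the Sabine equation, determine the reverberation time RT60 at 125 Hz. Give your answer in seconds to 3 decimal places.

3.756 s

Total absorption A = 8.5·0.02 + 246.1·0.02 + 24.7·0.32 + 246.1·0.01 + 182.4·0.08 + 22.1·0.32 + 19.8·0.31
  = 0.170 + 4.922 + 7.904 + 2.461 + 14.592 + 7.072 + 6.138 = 43.259 m² sabins.
Room volume: 1009.133 m³.
Sabine: RT60 = 0.161 × 1009.133 / 43.259 = 3.756 s.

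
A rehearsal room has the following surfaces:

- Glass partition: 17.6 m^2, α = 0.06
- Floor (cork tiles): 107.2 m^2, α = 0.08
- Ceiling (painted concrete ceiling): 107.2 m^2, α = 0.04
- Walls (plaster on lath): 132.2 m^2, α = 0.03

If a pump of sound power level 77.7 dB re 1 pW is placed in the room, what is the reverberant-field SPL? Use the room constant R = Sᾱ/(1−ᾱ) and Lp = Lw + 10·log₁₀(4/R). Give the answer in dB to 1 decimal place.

Σ(Sᵢαᵢ) = 17.6×0.06 + 107.2×0.08 + 107.2×0.04 + 132.2×0.03 = 17.886; total area S = 364.2 m^2.
ᾱ = 17.886/364.2 = 0.0491; R = Sᾱ/(1−ᾱ) = 17.886/(1−0.0491) = 18.810 m^2.
Lp = Lw + 10 log₁₀(4/R) = 77.7 -6.72 = 71.0 dB.

71.0 dB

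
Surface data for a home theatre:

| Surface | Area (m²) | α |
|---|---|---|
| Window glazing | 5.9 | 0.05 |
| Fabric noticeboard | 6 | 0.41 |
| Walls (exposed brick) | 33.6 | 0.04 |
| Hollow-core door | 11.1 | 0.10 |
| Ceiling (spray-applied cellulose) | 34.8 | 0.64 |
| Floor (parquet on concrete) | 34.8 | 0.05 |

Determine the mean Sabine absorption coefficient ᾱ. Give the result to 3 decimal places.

S = Σ Sᵢ = 5.9 + 6 + 33.6 + 11.1 + 34.8 + 34.8 = 126.2 m².
Weighted sum Σ Sα = 29.221.
ᾱ = 29.221 / 126.2 = 0.232.

0.232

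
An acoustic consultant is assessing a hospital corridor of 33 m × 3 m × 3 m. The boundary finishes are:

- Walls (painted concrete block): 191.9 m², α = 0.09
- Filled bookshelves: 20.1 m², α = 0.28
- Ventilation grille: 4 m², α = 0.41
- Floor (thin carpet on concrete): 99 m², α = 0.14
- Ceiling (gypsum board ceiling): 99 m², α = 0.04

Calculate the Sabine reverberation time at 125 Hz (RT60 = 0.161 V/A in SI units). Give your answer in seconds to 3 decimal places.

A = Σ Sᵢαᵢ = 191.9*0.09 + 20.1*0.28 + 4*0.41 + 99*0.14 + 99*0.04 = 42.359 sabins.
Volume V = 33 × 3 × 3 = 297 m³.
T = 0.161 V/A = 0.161·297/42.359 = 1.129 s.

1.129 s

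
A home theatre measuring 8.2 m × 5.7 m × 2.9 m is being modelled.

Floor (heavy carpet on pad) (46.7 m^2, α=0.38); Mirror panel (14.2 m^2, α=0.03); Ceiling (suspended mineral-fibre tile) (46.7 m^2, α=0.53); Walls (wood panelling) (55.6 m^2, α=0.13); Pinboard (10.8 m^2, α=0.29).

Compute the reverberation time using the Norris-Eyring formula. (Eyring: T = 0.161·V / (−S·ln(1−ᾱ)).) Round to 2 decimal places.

0.34 sec

Total surface area S = 46.7 + 14.2 + 46.7 + 55.6 + 10.8 = 174.0 m^2.
Σ(Sᵢαᵢ) = 46.7×0.38 + 14.2×0.03 + 46.7×0.53 + 55.6×0.13 + 10.8×0.29 = 53.283.
ᾱ = 53.283 / 174.0 = 0.3062.
−S·ln(1−ᾱ) = −174.0 × ln(1 − 0.3062) = 63.609.
V = 8.2 × 5.7 × 2.9 = 135.546 m³.
RT60 = 0.161 × 135.546 / 63.609 = 0.34 s.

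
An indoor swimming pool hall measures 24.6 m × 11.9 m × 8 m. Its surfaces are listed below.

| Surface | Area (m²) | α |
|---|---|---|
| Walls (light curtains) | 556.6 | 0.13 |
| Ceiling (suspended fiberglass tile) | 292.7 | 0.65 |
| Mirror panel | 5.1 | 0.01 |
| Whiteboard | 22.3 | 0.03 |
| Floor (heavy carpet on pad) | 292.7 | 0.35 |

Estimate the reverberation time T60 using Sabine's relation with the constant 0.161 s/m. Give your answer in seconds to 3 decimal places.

Equivalent absorption area: A = 556.6·0.13 + 292.7·0.65 + 5.1·0.01 + 22.3·0.03 + 292.7·0.35 = 365.778 m².
Volume V = 24.6 × 11.9 × 8 = 2341.92 m³.
Sabine: RT60 = 0.161 × 2341.92 / 365.778 = 1.031 s.

1.031 seconds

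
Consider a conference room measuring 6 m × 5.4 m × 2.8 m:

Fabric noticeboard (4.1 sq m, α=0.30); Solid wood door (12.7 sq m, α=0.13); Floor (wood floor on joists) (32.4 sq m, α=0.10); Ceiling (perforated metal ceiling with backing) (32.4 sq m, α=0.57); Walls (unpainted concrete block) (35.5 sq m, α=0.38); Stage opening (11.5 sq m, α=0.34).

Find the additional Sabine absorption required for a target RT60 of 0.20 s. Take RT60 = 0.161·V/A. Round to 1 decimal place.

31.0 sabins

Equivalent absorption area: A₁ = 4.1×0.30 + 12.7×0.13 + 32.4×0.10 + 32.4×0.57 + 35.5×0.38 + 11.5×0.34 = 41.989 sq m.
Target A₂ = 0.161·90.72/0.20 = 73.030 sabins (V = 90.72 m³).
Additional absorption ΔA = 73.030 − 41.989 = 31.0 sabins.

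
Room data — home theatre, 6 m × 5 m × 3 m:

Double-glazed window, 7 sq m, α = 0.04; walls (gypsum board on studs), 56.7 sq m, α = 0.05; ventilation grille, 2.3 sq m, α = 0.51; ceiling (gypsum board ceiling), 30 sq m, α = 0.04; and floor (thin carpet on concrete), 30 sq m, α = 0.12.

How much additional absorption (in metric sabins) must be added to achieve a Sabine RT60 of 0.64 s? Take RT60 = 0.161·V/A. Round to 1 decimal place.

13.6 sabins

Summing Sᵢαᵢ: 0.280 + 2.835 + 1.173 + 1.200 + 3.600 → A₁ = 9.088 sabins.
Target A₂ = 0.161·90/0.64 = 22.641 sabins (V = 90 m³).
Shortfall: 22.641 − 9.088 = 13.6 sabins.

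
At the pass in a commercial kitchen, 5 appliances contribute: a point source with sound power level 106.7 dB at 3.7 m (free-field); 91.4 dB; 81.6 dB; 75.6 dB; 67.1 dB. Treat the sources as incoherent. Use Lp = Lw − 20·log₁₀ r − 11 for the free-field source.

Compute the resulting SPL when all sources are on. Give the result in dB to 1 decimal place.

Source at 3.7 m: Lp = 106.7 − 20·log₁₀(3.7) − 11 = 84.3 dB.
Sum in the linear (power) domain: Σ 10^(Lᵢ/10) = 10^(84.3/10) + 10^(91.4/10) + 10^(81.6/10) + 10^(75.6/10) + 10^(67.1/10) = 1.836e+09.
L_total = 10·log₁₀(1.836e+09) = 92.6 dB.

92.6 dB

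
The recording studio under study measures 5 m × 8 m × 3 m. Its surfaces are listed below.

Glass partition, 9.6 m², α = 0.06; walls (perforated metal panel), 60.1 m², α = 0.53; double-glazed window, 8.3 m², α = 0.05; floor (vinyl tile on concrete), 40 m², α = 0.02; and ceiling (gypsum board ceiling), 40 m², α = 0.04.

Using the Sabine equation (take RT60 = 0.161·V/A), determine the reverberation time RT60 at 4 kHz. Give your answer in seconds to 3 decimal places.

0.548 s

A = Σ Sᵢαᵢ = 9.6*0.06 + 60.1*0.53 + 8.3*0.05 + 40*0.02 + 40*0.04 = 35.244 sabins.
V = 5·8·3 = 120 m³.
T = 0.161 V/A = 0.161·120/35.244 = 0.548 s.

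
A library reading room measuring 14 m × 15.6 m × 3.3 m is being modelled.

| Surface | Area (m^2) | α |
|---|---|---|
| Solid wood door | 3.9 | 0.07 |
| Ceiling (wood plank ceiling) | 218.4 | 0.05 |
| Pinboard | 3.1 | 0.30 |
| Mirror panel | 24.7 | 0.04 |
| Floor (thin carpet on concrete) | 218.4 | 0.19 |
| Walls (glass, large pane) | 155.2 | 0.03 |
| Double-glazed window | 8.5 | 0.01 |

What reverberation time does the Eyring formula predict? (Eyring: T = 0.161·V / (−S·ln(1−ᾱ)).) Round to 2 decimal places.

1.86 sec

S = Σ Sᵢ = 632.2 m^2.
Σ(Sᵢαᵢ) = 3.9·0.07 + 218.4·0.05 + 3.1·0.30 + 24.7·0.04 + 218.4·0.19 + 155.2·0.03 + 8.5·0.01 = 59.348.
ᾱ = 59.348 / 632.2 = 0.0939.
Eyring denominator: −S ln(1−ᾱ) = 62.338.
V = 14 × 15.6 × 3.3 = 720.72 m³.
T = 0.161·V/[−S·ln(1−ᾱ)] = 0.161·720.72/62.338 = 1.86 s.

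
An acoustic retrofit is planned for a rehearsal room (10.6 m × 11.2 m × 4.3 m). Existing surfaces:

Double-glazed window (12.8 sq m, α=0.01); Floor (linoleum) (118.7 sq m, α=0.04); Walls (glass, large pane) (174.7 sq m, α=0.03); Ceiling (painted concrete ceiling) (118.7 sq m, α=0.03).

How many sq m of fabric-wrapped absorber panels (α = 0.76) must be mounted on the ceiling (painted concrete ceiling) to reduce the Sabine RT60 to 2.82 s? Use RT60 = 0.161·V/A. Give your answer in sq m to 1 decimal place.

Summing Sᵢαᵢ: 0.128 + 4.748 + 5.241 + 3.561 → A₁ = 13.678 sabins.
V = 510.496 m³. Target absorption A₂ = 0.161 × 510.496 / 2.82 = 29.145 sabins.
Absorption to add: 29.145 − 13.678 = 15.467 sabins.
Net gain per sq m: Δα = 0.76 − 0.03 = 0.73.
Area = ΔA/Δα = 15.467/0.73 = 21.2 sq m.

21.2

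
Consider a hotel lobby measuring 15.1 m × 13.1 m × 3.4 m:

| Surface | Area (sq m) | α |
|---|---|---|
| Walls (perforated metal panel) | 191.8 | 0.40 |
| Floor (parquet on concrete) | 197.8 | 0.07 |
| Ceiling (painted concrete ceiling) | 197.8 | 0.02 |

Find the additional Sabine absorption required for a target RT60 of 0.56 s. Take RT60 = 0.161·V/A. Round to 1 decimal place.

98.8 sabins

Equivalent absorption area: A₁ = 191.8·0.40 + 197.8·0.07 + 197.8·0.02 = 94.522 sq m.
Target A₂ = 0.161·672.554/0.56 = 193.359 sabins (V = 672.554 m³).
ΔA = A₂ − A₁ = 193.359 − 94.522 = 98.8 sabins.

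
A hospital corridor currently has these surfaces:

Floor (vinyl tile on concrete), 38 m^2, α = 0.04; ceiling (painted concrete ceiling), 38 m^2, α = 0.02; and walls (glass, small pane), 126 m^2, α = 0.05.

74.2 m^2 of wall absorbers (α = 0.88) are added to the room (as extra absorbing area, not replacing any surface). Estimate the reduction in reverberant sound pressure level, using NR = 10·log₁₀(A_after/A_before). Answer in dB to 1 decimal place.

A_before = Σ Sᵢαᵢ = 38*0.04 + 38*0.02 + 126*0.05 = 8.580 sabins.
Added absorption = 74.2 × 0.88 = 65.296 sabins.
New total A_after = 73.876 sabins.
NR = 10·log₁₀(73.876/8.580) = 9.4 dB.

9.4 dB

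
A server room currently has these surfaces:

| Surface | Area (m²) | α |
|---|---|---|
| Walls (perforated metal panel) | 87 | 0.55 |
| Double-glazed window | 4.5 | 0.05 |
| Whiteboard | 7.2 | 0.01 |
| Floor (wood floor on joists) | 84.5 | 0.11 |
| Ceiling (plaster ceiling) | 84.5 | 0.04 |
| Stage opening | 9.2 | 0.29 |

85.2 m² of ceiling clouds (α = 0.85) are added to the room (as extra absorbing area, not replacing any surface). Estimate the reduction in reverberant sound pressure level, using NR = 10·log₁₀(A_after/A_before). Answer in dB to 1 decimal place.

3.3 dB

Equivalent absorption area: A_before = 87·0.55 + 4.5·0.05 + 7.2·0.01 + 84.5·0.11 + 84.5·0.04 + 9.2·0.29 = 63.490 m².
Added absorption = 85.2 × 0.85 = 72.420 sabins.
New total A_after = 135.910 sabins.
Reduction = 10 log₁₀(A_after/A_before) = 10 log₁₀(2.1407) = 3.3 dB.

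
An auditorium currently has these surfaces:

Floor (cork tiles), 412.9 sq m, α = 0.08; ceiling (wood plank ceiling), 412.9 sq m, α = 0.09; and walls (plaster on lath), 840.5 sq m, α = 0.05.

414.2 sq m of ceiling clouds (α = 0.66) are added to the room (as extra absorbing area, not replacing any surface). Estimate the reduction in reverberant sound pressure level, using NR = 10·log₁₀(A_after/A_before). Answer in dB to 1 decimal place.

A_before = Σ Sᵢαᵢ = 412.9×0.08 + 412.9×0.09 + 840.5×0.05 = 112.218 sabins.
Treatment contributes 414.2·0.66 = 273.372 sabins.
A_after = 112.218 + 273.372 = 385.590 sabins.
NR = 10·log₁₀(385.590/112.218) = 5.4 dB.

5.4 dB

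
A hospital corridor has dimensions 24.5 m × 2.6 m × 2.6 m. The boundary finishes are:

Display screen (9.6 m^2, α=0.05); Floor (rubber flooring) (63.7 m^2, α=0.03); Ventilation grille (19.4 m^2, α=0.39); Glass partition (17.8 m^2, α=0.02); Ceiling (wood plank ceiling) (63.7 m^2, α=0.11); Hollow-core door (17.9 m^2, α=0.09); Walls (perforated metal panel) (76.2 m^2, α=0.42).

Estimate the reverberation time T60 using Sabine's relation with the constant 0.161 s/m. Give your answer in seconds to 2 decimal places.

Summing Sᵢαᵢ: 0.480 + 1.911 + 7.566 + 0.356 + 7.007 + 1.611 + 32.004 → A = 50.935 sabins.
Room volume: 165.62 m³.
T = 0.161 V/A = 0.161·165.62/50.935 = 0.52 s.

0.52 seconds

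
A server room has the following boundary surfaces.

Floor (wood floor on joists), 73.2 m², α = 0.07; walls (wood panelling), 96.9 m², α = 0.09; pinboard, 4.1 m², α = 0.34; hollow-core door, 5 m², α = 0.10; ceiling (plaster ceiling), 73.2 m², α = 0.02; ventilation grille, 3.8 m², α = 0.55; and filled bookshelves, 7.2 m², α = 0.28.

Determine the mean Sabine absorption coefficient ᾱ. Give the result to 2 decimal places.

Total surface area S = 263.4 m².
Σ(Sᵢαᵢ) = 73.2·0.07 + 96.9·0.09 + 4.1·0.34 + 5·0.10 + 73.2·0.02 + 3.8·0.55 + 7.2·0.28 = 21.309.
ᾱ = 21.309 / 263.4 = 0.08.

0.08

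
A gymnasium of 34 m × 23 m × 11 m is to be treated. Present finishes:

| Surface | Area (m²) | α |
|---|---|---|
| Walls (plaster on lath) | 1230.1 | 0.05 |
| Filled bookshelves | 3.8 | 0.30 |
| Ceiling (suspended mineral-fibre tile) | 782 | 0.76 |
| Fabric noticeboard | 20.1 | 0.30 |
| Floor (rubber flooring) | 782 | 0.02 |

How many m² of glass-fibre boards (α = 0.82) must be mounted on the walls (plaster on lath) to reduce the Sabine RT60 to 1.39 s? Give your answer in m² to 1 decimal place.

Summing Sᵢαᵢ: 61.505 + 1.140 + 594.320 + 6.030 + 15.640 → A₁ = 678.635 sabins.
Required A₂ = 0.161·8602/1.39 = 996.347 sabins.
Absorption to add: 996.347 − 678.635 = 317.712 sabins.
Net gain per m²: Δα = 0.82 − 0.05 = 0.77.
Panel area = 317.712 / 0.77 = 412.6 m².

412.6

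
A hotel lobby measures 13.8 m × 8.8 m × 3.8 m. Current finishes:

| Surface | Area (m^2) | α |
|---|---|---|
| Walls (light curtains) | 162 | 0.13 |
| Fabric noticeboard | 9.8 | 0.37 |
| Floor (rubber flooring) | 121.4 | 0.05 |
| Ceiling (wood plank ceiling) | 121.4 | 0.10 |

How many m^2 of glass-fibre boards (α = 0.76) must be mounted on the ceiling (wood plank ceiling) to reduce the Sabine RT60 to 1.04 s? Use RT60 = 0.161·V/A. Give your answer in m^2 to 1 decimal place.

43.2

Summing Sᵢαᵢ: 21.060 + 3.626 + 6.070 + 12.140 → A₁ = 42.896 sabins.
V = 461.472 m³. Target absorption A₂ = 0.161 × 461.472 / 1.04 = 71.439 sabins.
ΔA needed = 71.439 − 42.896 = 28.543 sabins.
Each m^2 of panel replacing the ceiling (wood plank ceiling) adds (0.76 − 0.10) = 0.66 sabins.
Area = ΔA/Δα = 28.543/0.66 = 43.2 m^2.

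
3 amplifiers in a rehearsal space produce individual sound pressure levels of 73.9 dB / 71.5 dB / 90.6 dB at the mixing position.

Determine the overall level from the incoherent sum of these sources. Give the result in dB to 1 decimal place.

90.7 dB

Σ 10^(Lᵢ/10) = 1.187e+09.
Back to dB: 10·log₁₀ Σ = 90.7 dB.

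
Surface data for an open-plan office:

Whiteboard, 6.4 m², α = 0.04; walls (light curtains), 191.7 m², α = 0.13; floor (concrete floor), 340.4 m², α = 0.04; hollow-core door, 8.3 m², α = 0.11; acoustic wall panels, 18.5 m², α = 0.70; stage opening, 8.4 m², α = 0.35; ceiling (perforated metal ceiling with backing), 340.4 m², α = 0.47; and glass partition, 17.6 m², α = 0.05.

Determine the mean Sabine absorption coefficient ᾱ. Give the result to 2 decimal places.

S = Σ Sᵢ = 6.4 + 191.7 + 340.4 + 8.3 + 18.5 + 8.4 + 340.4 + 17.6 = 931.7 m².
A = 6.4×0.04 + 191.7×0.13 + 340.4×0.04 + 8.3×0.11 + 18.5×0.70 + 8.4×0.35 + 340.4×0.47 + 17.6×0.05 = 216.464 sabins.
ᾱ = A/S = 0.23.

0.23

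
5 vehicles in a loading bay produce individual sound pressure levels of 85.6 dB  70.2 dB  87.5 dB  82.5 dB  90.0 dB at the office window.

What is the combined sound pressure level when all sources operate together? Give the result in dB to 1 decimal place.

Converting to relative power and adding: 10^(85.6/10) + 10^(70.2/10) + 10^(87.5/10) + 10^(82.5/10) + 10^(90.0/10) = 2.114e+09.
L_total = 10·log₁₀(2.114e+09) = 93.3 dB.

93.3 dB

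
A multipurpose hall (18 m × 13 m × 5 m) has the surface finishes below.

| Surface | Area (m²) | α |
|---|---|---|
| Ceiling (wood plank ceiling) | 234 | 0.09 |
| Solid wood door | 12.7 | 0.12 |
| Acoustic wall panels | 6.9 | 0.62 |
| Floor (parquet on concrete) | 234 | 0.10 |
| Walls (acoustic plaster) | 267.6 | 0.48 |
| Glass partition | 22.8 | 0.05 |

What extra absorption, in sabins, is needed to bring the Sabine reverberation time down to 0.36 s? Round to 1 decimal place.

343.4 sabins

Summing Sᵢαᵢ: 21.060 + 1.524 + 4.278 + 23.400 + 128.448 + 1.140 → A₁ = 179.850 sabins.
For T = 0.36 s, need A₂ = 0.161·V/T = 0.161·1170/0.36 = 523.250 sabins.
Shortfall: 523.250 − 179.850 = 343.4 sabins.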